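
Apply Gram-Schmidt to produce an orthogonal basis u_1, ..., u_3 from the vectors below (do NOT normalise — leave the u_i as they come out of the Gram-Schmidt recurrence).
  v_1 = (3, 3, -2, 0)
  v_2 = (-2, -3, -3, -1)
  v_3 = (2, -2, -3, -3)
Orthogonal basis:
  u_1 = (3, 3, -2, 0)
  u_2 = (-17/22, -39/22, -42/11, -1)
  u_3 = (46/25, -556/425, 339/425, -913/425)

Apply the Gram-Schmidt recurrence
  u_1 = v_1
  u_i = v_i − Σ_{j<i} ((v_i · u_j) / (u_j · u_j)) · u_j.

Step by step this gives:
  u_1 = (3, 3, -2, 0)
  u_2 = (-17/22, -39/22, -42/11, -1)
  u_3 = (46/25, -556/425, 339/425, -913/425)

Orthogonality check:
  u_2 · u_1 = 0 (should be 0)
  u_3 · u_1 = 0 (should be 0)
  u_3 · u_2 = 0 (should be 0)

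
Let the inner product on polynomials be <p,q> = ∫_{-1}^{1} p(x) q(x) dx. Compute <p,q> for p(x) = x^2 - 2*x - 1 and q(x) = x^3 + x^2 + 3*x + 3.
<p,q> = -136/15

Expand the product: p(x)·q(x) = x^5 - x^4 - 4*x^2 - 9*x - 3.
∫_{-1}^{1} of each monomial x^k gives [2/(k+1) if k even, 0 if k odd]. Integrating term-by-term (or equivalently evaluating the antiderivative F(x) = x^6/6 - x^5/5 - 4*x^3/3 - 9*x^2/2 - 3*x at the endpoints):
  F(1) − F(−1) = -133/15 − (1/5) = -136/15.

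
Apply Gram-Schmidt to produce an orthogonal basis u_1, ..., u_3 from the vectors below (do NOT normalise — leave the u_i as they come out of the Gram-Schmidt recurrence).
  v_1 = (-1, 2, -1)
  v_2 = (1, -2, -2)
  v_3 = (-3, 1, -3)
Orthogonal basis:
  u_1 = (-1, 2, -1)
  u_2 = (1/2, -1, -5/2)
  u_3 = (-2, -1, 0)

Apply the Gram-Schmidt recurrence
  u_1 = v_1
  u_i = v_i − Σ_{j<i} ((v_i · u_j) / (u_j · u_j)) · u_j.

Step by step this gives:
  u_1 = (-1, 2, -1)
  u_2 = (1/2, -1, -5/2)
  u_3 = (-2, -1, 0)

Orthogonality check:
  u_2 · u_1 = 0 (should be 0)
  u_3 · u_1 = 0 (should be 0)
  u_3 · u_2 = 0 (should be 0)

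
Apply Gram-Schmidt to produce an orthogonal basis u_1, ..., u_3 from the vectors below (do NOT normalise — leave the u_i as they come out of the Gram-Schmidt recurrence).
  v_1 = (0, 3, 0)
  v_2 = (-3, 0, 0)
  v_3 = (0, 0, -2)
Orthogonal basis:
  u_1 = (0, 3, 0)
  u_2 = (-3, 0, 0)
  u_3 = (0, 0, -2)

Apply the Gram-Schmidt recurrence
  u_1 = v_1
  u_i = v_i − Σ_{j<i} ((v_i · u_j) / (u_j · u_j)) · u_j.

Step by step this gives:
  u_1 = (0, 3, 0)
  u_2 = (-3, 0, 0)
  u_3 = (0, 0, -2)

Orthogonality check:
  u_2 · u_1 = 0 (should be 0)
  u_3 · u_1 = 0 (should be 0)
  u_3 · u_2 = 0 (should be 0)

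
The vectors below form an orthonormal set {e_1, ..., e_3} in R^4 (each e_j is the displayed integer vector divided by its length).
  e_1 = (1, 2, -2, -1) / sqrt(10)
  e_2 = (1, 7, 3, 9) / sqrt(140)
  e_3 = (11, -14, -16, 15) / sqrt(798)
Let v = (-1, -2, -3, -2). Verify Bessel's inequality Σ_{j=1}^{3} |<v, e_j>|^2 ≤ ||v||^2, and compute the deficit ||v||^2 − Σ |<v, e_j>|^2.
Σ |<v, e_j>|^2 = 857/57; ||v||^2 = 18; deficit = 169/57

Write each e_j = u_j / sqrt(<u_j, u_j>) where u_j is the displayed integer vector. Then <v, e_j> = <v, u_j> / sqrt(<u_j, u_j>), so |<v, e_j>|^2 = <v, u_j>^2 / <u_j, u_j>.
Coefficients: <v, e_1> = 3/sqrt(10), <v, e_2> = -42/sqrt(140), <v, e_3> = 35/sqrt(798).
Square and sum: Σ |<v, e_j>|^2 = 857/57.
Compute ||v||^2 = v·v = 18.
Deficit = 18 − 857/57 = 169/57 ≥ 0, confirming Bessel's inequality. (The deficit equals ||v − Σ <v,e_j> e_j||^2, the squared distance from v to span{e_j}.)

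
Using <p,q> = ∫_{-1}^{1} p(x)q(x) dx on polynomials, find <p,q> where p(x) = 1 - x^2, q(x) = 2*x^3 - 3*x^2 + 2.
<p,q> = 28/15

Expand the product: p(x)·q(x) = -2*x^5 + 3*x^4 + 2*x^3 - 5*x^2 + 2.
∫_{-1}^{1} of each monomial x^k gives [2/(k+1) if k even, 0 if k odd]. Integrating term-by-term (or equivalently evaluating the antiderivative F(x) = -x^6/3 + 3*x^5/5 + x^4/2 - 5*x^3/3 + 2*x at the endpoints):
  F(1) − F(−1) = 11/10 − (-23/30) = 28/15.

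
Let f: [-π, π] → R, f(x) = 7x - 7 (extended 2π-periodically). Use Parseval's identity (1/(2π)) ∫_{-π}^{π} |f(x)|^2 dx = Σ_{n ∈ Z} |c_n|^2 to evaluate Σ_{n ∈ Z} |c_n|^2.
Σ |c_n|^2 = 49π^2/3 + 49

Expand and integrate term by term over [-π, π]:
  ∫ (7x)^2 dx = 49·(2π^3/3); ∫ 2·7·(-7)·x dx = 0 (odd integrand); ∫ (-7)^2 dx = 49·2π.
So (1/(2π)) ∫_{-π}^{π} (7x - 7)^2 dx = 49π^2/3 + 49 = 49π^2/3 + 49.
Parseval ⇒ Σ |c_n|^2 = 49π^2/3 + 49.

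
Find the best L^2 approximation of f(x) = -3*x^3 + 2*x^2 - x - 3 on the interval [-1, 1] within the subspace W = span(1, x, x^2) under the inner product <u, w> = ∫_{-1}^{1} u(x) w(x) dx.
g(x) = 2*x^2 - 14*x/5 - 3

The best approximation g ∈ W is the orthogonal projection of f onto W. Writing g = a_0 + a_1 x + a_2 x^2, the coefficients solve the normal equations G · a = b where
  G_{ij} = <φ_i, φ_j> and b_i = <f, φ_i>, with φ_0 = 1, φ_1 = x, φ_2 = x^2.
G =
  [2, 0, 2/3]
  [0, 2/3, 0]
  [2/3, 0, 2/5],
b = (-14/3, -28/15, -6/5).
Solving gives a_0 = -3, a_1 = -14/5, a_2 = 2, so
  g(x) = 2*x^2 - 14*x/5 - 3.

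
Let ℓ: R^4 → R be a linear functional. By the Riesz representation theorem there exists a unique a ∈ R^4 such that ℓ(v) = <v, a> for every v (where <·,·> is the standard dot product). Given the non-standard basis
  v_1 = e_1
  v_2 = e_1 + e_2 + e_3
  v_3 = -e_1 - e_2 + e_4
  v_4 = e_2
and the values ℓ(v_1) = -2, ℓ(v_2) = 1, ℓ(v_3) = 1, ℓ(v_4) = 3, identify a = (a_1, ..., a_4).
a = (-2, 3, 0, 2)

Write a = (a_1, ..., a_4) in the standard basis. For each basis vector v_i, ℓ(v_i) = <v_i, a> is a linear equation in the a_j's. Collect the n equations into a matrix system V a = ℓ, where row i of V is v_i (expressed in the standard basis). Since V is invertible (lower-triangular with 1s on the diagonal, up to permutation), solve by back-substitution:
  V =
[[1, 0, 0, 0],
 [1, 1, 1, 0],
 [-1, -1, 0, 1],
 [0, 1, 0, 0]]
  V a = (-2, 1, 1, 3)
Solving gives a = (-2, 3, 0, 2).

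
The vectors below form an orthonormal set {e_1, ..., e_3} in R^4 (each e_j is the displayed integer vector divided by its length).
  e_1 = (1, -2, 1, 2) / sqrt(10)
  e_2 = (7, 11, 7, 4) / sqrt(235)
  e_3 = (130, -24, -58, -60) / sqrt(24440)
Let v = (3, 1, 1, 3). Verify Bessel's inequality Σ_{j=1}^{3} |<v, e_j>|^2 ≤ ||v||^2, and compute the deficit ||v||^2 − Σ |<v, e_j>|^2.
Σ |<v, e_j>|^2 = 1179/65; ||v||^2 = 20; deficit = 121/65

Write each e_j = u_j / sqrt(<u_j, u_j>) where u_j is the displayed integer vector. Then <v, e_j> = <v, u_j> / sqrt(<u_j, u_j>), so |<v, e_j>|^2 = <v, u_j>^2 / <u_j, u_j>.
Coefficients: <v, e_1> = 8/sqrt(10), <v, e_2> = 51/sqrt(235), <v, e_3> = 128/sqrt(24440).
Square and sum: Σ |<v, e_j>|^2 = 1179/65.
Compute ||v||^2 = v·v = 20.
Deficit = 20 − 1179/65 = 121/65 ≥ 0, confirming Bessel's inequality. (The deficit equals ||v − Σ <v,e_j> e_j||^2, the squared distance from v to span{e_j}.)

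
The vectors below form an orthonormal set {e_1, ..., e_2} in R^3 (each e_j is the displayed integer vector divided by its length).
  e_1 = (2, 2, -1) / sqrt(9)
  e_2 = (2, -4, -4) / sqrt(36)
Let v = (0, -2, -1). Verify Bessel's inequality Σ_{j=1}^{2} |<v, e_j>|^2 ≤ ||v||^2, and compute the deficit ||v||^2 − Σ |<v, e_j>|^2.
Σ |<v, e_j>|^2 = 5; ||v||^2 = 5; deficit = 0

Write each e_j = u_j / sqrt(<u_j, u_j>) where u_j is the displayed integer vector. Then <v, e_j> = <v, u_j> / sqrt(<u_j, u_j>), so |<v, e_j>|^2 = <v, u_j>^2 / <u_j, u_j>.
Coefficients: <v, e_1> = -3/sqrt(9), <v, e_2> = 12/sqrt(36).
Square and sum: Σ |<v, e_j>|^2 = 5.
Compute ||v||^2 = v·v = 5.
Deficit = 5 − 5 = 0 ≥ 0, confirming Bessel's inequality. (The deficit equals ||v − Σ <v,e_j> e_j||^2, the squared distance from v to span{e_j}.)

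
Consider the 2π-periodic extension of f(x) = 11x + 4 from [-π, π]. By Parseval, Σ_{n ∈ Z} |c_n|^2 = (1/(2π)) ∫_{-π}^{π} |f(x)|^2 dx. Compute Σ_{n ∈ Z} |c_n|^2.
Σ |c_n|^2 = 121π^2/3 + 16

Expand and integrate term by term over [-π, π]:
  ∫ (11x)^2 dx = 121·(2π^3/3); ∫ 2·11·(4)·x dx = 0 (odd integrand); ∫ 4^2 dx = 16·2π.
So (1/(2π)) ∫_{-π}^{π} (11x + 4)^2 dx = 121π^2/3 + 16 = 121π^2/3 + 16.
Parseval ⇒ Σ |c_n|^2 = 121π^2/3 + 16.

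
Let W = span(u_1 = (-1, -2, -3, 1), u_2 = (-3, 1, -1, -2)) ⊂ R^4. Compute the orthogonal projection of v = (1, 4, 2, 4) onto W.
proj_W(v) = (486/221, 181/221, 554/221, 79/221)

Set up U = [u_1 | ... | u_2] ∈ R^(4×2). The projector onto W = col(U) is P = U (U^T U)^(-1) U^T.
Compute U^T U =
  [15, 2]
  [2, 15],
and U^T v = (-11, -9).
Solve U^T U · c = U^T v for the coefficients: c = (-147/221, -113/221). The projection is proj_W(v) = U c.
Check: (v - proj_W(v)) · u_1 = 0  (should be 0).
Check: (v - proj_W(v)) · u_2 = 0  (should be 0).
Result: proj_W(v) = (486/221, 181/221, 554/221, 79/221).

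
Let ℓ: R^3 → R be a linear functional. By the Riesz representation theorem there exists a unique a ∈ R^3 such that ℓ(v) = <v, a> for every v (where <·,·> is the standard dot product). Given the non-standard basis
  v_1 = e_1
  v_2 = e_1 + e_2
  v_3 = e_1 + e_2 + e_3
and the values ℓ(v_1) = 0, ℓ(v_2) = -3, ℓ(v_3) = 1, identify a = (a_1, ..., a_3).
a = (0, -3, 4)

Write a = (a_1, ..., a_3) in the standard basis. For each basis vector v_i, ℓ(v_i) = <v_i, a> is a linear equation in the a_j's. Collect the n equations into a matrix system V a = ℓ, where row i of V is v_i (expressed in the standard basis). Since V is invertible (lower-triangular with 1s on the diagonal, up to permutation), solve by back-substitution:
  V =
[[1, 0, 0],
 [1, 1, 0],
 [1, 1, 1]]
  V a = (0, -3, 1)
Solving gives a = (0, -3, 4).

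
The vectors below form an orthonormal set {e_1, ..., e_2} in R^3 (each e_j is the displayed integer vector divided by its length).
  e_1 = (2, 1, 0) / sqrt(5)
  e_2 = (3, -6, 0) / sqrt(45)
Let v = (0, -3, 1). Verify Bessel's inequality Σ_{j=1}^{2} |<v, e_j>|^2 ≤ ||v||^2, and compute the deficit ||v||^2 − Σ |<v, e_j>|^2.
Σ |<v, e_j>|^2 = 9; ||v||^2 = 10; deficit = 1

Write each e_j = u_j / sqrt(<u_j, u_j>) where u_j is the displayed integer vector. Then <v, e_j> = <v, u_j> / sqrt(<u_j, u_j>), so |<v, e_j>|^2 = <v, u_j>^2 / <u_j, u_j>.
Coefficients: <v, e_1> = -3/sqrt(5), <v, e_2> = 18/sqrt(45).
Square and sum: Σ |<v, e_j>|^2 = 9.
Compute ||v||^2 = v·v = 10.
Deficit = 10 − 9 = 1 ≥ 0, confirming Bessel's inequality. (The deficit equals ||v − Σ <v,e_j> e_j||^2, the squared distance from v to span{e_j}.)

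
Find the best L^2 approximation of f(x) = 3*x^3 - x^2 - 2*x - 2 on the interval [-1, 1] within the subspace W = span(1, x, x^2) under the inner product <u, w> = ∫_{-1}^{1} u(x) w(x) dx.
g(x) = -x^2 - x/5 - 2

The best approximation g ∈ W is the orthogonal projection of f onto W. Writing g = a_0 + a_1 x + a_2 x^2, the coefficients solve the normal equations G · a = b where
  G_{ij} = <φ_i, φ_j> and b_i = <f, φ_i>, with φ_0 = 1, φ_1 = x, φ_2 = x^2.
G =
  [2, 0, 2/3]
  [0, 2/3, 0]
  [2/3, 0, 2/5],
b = (-14/3, -2/15, -26/15).
Solving gives a_0 = -2, a_1 = -1/5, a_2 = -1, so
  g(x) = -x^2 - x/5 - 2.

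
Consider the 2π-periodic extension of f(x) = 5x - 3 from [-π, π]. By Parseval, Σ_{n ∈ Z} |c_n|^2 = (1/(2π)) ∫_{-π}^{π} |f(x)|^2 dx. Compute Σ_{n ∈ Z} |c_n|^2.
Σ |c_n|^2 = 25π^2/3 + 9

Expand and integrate term by term over [-π, π]:
  ∫ (5x)^2 dx = 25·(2π^3/3); ∫ 2·5·(-3)·x dx = 0 (odd integrand); ∫ (-3)^2 dx = 9·2π.
So (1/(2π)) ∫_{-π}^{π} (5x - 3)^2 dx = 25π^2/3 + 9 = 25π^2/3 + 9.
Parseval ⇒ Σ |c_n|^2 = 25π^2/3 + 9.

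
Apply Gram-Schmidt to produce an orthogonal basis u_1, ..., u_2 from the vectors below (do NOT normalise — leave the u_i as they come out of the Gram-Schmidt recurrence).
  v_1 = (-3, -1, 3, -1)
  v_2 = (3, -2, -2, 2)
Orthogonal basis:
  u_1 = (-3, -1, 3, -1)
  u_2 = (3/4, -11/4, 1/4, 5/4)

Apply the Gram-Schmidt recurrence
  u_1 = v_1
  u_i = v_i − Σ_{j<i} ((v_i · u_j) / (u_j · u_j)) · u_j.

Step by step this gives:
  u_1 = (-3, -1, 3, -1)
  u_2 = (3/4, -11/4, 1/4, 5/4)

Orthogonality check:
  u_2 · u_1 = 0 (should be 0)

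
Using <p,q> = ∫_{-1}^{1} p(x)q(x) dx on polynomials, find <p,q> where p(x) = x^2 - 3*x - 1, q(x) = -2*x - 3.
<p,q> = 8

Expand the product: p(x)·q(x) = -2*x^3 + 3*x^2 + 11*x + 3.
∫_{-1}^{1} of each monomial x^k gives [2/(k+1) if k even, 0 if k odd]. Integrating term-by-term (or equivalently evaluating the antiderivative F(x) = -x^4/2 + x^3 + 11*x^2/2 + 3*x at the endpoints):
  F(1) − F(−1) = 9 − (1) = 8.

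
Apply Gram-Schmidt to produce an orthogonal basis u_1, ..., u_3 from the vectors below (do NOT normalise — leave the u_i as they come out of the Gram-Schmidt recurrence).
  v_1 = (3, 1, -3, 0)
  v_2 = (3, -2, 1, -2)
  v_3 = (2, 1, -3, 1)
Orthogonal basis:
  u_1 = (3, 1, -3, 0)
  u_2 = (45/19, -42/19, 31/19, -2)
  u_3 = (25/326, -66/163, -19/326, 80/163)

Apply the Gram-Schmidt recurrence
  u_1 = v_1
  u_i = v_i − Σ_{j<i} ((v_i · u_j) / (u_j · u_j)) · u_j.

Step by step this gives:
  u_1 = (3, 1, -3, 0)
  u_2 = (45/19, -42/19, 31/19, -2)
  u_3 = (25/326, -66/163, -19/326, 80/163)

Orthogonality check:
  u_2 · u_1 = 0 (should be 0)
  u_3 · u_1 = 0 (should be 0)
  u_3 · u_2 = 0 (should be 0)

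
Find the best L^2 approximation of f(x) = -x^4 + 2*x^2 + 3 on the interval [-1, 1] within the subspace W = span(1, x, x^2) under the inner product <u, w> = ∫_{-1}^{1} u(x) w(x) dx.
g(x) = 8*x^2/7 + 108/35

The best approximation g ∈ W is the orthogonal projection of f onto W. Writing g = a_0 + a_1 x + a_2 x^2, the coefficients solve the normal equations G · a = b where
  G_{ij} = <φ_i, φ_j> and b_i = <f, φ_i>, with φ_0 = 1, φ_1 = x, φ_2 = x^2.
G =
  [2, 0, 2/3]
  [0, 2/3, 0]
  [2/3, 0, 2/5],
b = (104/15, 0, 88/35).
Solving gives a_0 = 108/35, a_1 = 0, a_2 = 8/7, so
  g(x) = 8*x^2/7 + 108/35.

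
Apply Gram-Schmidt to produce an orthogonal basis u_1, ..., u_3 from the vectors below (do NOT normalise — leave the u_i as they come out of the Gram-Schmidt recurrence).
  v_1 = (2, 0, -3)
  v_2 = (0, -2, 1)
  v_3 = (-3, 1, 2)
Orthogonal basis:
  u_1 = (2, 0, -3)
  u_2 = (6/13, -2, 4/13)
  u_3 = (-6/7, -2/7, -4/7)

Apply the Gram-Schmidt recurrence
  u_1 = v_1
  u_i = v_i − Σ_{j<i} ((v_i · u_j) / (u_j · u_j)) · u_j.

Step by step this gives:
  u_1 = (2, 0, -3)
  u_2 = (6/13, -2, 4/13)
  u_3 = (-6/7, -2/7, -4/7)

Orthogonality check:
  u_2 · u_1 = 0 (should be 0)
  u_3 · u_1 = 0 (should be 0)
  u_3 · u_2 = 0 (should be 0)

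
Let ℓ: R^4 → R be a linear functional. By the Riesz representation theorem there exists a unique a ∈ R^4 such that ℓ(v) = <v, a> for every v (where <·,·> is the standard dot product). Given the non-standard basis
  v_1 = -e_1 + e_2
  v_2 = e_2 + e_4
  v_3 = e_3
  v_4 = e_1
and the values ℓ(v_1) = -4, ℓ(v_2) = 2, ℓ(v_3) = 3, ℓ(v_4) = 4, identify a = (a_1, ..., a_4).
a = (4, 0, 3, 2)

Write a = (a_1, ..., a_4) in the standard basis. For each basis vector v_i, ℓ(v_i) = <v_i, a> is a linear equation in the a_j's. Collect the n equations into a matrix system V a = ℓ, where row i of V is v_i (expressed in the standard basis). Since V is invertible (lower-triangular with 1s on the diagonal, up to permutation), solve by back-substitution:
  V =
[[-1, 1, 0, 0],
 [0, 1, 0, 1],
 [0, 0, 1, 0],
 [1, 0, 0, 0]]
  V a = (-4, 2, 3, 4)
Solving gives a = (4, 0, 3, 2).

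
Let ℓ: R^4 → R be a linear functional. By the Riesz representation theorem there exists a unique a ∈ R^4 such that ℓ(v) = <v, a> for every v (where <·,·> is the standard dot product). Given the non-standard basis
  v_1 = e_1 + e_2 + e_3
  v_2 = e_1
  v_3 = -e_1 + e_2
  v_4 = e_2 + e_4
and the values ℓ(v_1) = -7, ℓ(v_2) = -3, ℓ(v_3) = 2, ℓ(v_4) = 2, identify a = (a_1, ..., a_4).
a = (-3, -1, -3, 3)

Write a = (a_1, ..., a_4) in the standard basis. For each basis vector v_i, ℓ(v_i) = <v_i, a> is a linear equation in the a_j's. Collect the n equations into a matrix system V a = ℓ, where row i of V is v_i (expressed in the standard basis). Since V is invertible (lower-triangular with 1s on the diagonal, up to permutation), solve by back-substitution:
  V =
[[1, 1, 1, 0],
 [1, 0, 0, 0],
 [-1, 1, 0, 0],
 [0, 1, 0, 1]]
  V a = (-7, -3, 2, 2)
Solving gives a = (-3, -1, -3, 3).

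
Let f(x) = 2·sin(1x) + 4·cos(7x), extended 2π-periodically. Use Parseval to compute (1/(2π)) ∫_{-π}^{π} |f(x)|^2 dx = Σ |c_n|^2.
Σ |c_n|^2 = 10

Expand |f|^2 and use orthogonality of {sin(nx), cos(mx)} on [-π, π]:
  ∫_{-π}^{π} sin(nx)^2 dx = π, ∫ cos(mx)^2 dx = π, and cross terms integrate to 0.
So ∫_{-π}^{π} f(x)^2 dx = 2^2 · π + 4^2 · π = (4 + 16)π.
Divide by 2π: (4 + 16)/2 = 10.
By Parseval, this equals Σ |c_n|^2.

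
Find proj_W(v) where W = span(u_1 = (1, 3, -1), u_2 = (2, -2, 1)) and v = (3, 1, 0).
proj_W(v) = (3, 1, 0)

Set up U = [u_1 | ... | u_2] ∈ R^(3×2). The projector onto W = col(U) is P = U (U^T U)^(-1) U^T.
Compute U^T U =
  [11, -5]
  [-5, 9],
and U^T v = (6, 4).
Solve U^T U · c = U^T v for the coefficients: c = (1, 1). The projection is proj_W(v) = U c.
Check: (v - proj_W(v)) · u_1 = 0  (should be 0).
Check: (v - proj_W(v)) · u_2 = 0  (should be 0).
Result: proj_W(v) = (3, 1, 0).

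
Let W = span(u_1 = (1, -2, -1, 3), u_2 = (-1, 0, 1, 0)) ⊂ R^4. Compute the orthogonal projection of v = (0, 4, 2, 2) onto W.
proj_W(v) = (-1, 4/13, 1, -6/13)

Set up U = [u_1 | ... | u_2] ∈ R^(4×2). The projector onto W = col(U) is P = U (U^T U)^(-1) U^T.
Compute U^T U =
  [15, -2]
  [-2, 2],
and U^T v = (-4, 2).
Solve U^T U · c = U^T v for the coefficients: c = (-2/13, 11/13). The projection is proj_W(v) = U c.
Check: (v - proj_W(v)) · u_1 = 0  (should be 0).
Check: (v - proj_W(v)) · u_2 = 0  (should be 0).
Result: proj_W(v) = (-1, 4/13, 1, -6/13).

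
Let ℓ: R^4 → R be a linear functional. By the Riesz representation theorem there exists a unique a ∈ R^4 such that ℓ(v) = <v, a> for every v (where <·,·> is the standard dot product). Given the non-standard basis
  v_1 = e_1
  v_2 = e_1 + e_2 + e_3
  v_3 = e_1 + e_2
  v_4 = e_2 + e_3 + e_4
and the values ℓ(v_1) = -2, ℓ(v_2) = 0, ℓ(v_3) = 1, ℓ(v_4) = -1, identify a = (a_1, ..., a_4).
a = (-2, 3, -1, -3)

Write a = (a_1, ..., a_4) in the standard basis. For each basis vector v_i, ℓ(v_i) = <v_i, a> is a linear equation in the a_j's. Collect the n equations into a matrix system V a = ℓ, where row i of V is v_i (expressed in the standard basis). Since V is invertible (lower-triangular with 1s on the diagonal, up to permutation), solve by back-substitution:
  V =
[[1, 0, 0, 0],
 [1, 1, 1, 0],
 [1, 1, 0, 0],
 [0, 1, 1, 1]]
  V a = (-2, 0, 1, -1)
Solving gives a = (-2, 3, -1, -3).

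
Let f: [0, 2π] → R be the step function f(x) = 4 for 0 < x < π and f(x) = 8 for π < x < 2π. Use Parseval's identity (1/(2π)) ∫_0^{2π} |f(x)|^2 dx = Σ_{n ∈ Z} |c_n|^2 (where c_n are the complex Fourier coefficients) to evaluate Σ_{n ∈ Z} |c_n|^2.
Σ |c_n|^2 = 40

Parseval equates the L^2 energy of f (normalised by 1/(2π)) with the ℓ^2 sum of its Fourier coefficients: (1/(2π)) ∫_0^{2π} |f|^2 = Σ |c_n|^2.
Compute the left side: (1/(2π)) [∫_0^π 4^2 dx + ∫_π^{2π} 8^2 dx] = (1/(2π)) · (16π + 64π) = (16 + 64)/2 = 40.
So Σ_{n ∈ Z} |c_n|^2 = 40.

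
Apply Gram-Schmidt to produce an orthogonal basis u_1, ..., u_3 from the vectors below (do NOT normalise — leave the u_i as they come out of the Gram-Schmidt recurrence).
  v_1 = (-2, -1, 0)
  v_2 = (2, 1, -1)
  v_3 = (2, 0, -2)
Orthogonal basis:
  u_1 = (-2, -1, 0)
  u_2 = (0, 0, -1)
  u_3 = (2/5, -4/5, 0)

Apply the Gram-Schmidt recurrence
  u_1 = v_1
  u_i = v_i − Σ_{j<i} ((v_i · u_j) / (u_j · u_j)) · u_j.

Step by step this gives:
  u_1 = (-2, -1, 0)
  u_2 = (0, 0, -1)
  u_3 = (2/5, -4/5, 0)

Orthogonality check:
  u_2 · u_1 = 0 (should be 0)
  u_3 · u_1 = 0 (should be 0)
  u_3 · u_2 = 0 (should be 0)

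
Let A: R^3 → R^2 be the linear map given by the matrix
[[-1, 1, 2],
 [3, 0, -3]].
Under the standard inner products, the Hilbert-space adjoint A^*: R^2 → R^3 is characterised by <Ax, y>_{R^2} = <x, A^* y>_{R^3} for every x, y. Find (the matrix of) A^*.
A^* = A^T =
[[-1, 3],
 [1, 0],
 [2, -3]]

For real matrices with standard dot products, the defining identity <Ax, y> = <x, A^* y> gives (Ax)^T y = x^T (A^*) y, i.e. x^T A^T y = x^T (A^*) y. Since this holds for all x, y, we must have A^* = A^T. Therefore
A^* =
[[-1, 3],
 [1, 0],
 [2, -3]].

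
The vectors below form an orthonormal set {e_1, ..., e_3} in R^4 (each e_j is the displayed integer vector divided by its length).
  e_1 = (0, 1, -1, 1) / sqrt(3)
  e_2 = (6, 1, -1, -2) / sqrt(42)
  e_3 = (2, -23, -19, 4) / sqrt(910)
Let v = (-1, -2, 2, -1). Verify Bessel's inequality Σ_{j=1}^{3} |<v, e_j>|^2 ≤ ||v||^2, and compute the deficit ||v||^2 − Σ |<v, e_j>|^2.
Σ |<v, e_j>|^2 = 641/65; ||v||^2 = 10; deficit = 9/65

Write each e_j = u_j / sqrt(<u_j, u_j>) where u_j is the displayed integer vector. Then <v, e_j> = <v, u_j> / sqrt(<u_j, u_j>), so |<v, e_j>|^2 = <v, u_j>^2 / <u_j, u_j>.
Coefficients: <v, e_1> = -5/sqrt(3), <v, e_2> = -8/sqrt(42), <v, e_3> = 2/sqrt(910).
Square and sum: Σ |<v, e_j>|^2 = 641/65.
Compute ||v||^2 = v·v = 10.
Deficit = 10 − 641/65 = 9/65 ≥ 0, confirming Bessel's inequality. (The deficit equals ||v − Σ <v,e_j> e_j||^2, the squared distance from v to span{e_j}.)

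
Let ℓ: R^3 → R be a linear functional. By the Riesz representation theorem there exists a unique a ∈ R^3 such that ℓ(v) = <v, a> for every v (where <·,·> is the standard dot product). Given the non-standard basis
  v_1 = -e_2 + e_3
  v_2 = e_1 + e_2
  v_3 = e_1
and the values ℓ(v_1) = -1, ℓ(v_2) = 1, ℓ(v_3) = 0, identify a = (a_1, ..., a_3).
a = (0, 1, 0)

Write a = (a_1, ..., a_3) in the standard basis. For each basis vector v_i, ℓ(v_i) = <v_i, a> is a linear equation in the a_j's. Collect the n equations into a matrix system V a = ℓ, where row i of V is v_i (expressed in the standard basis). Since V is invertible (lower-triangular with 1s on the diagonal, up to permutation), solve by back-substitution:
  V =
[[0, -1, 1],
 [1, 1, 0],
 [1, 0, 0]]
  V a = (-1, 1, 0)
Solving gives a = (0, 1, 0).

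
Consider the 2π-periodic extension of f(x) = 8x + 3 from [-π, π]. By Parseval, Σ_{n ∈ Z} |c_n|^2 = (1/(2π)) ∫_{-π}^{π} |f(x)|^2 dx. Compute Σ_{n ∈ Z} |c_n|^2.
Σ |c_n|^2 = 64π^2/3 + 9

Expand and integrate term by term over [-π, π]:
  ∫ (8x)^2 dx = 64·(2π^3/3); ∫ 2·8·(3)·x dx = 0 (odd integrand); ∫ 3^2 dx = 9·2π.
So (1/(2π)) ∫_{-π}^{π} (8x + 3)^2 dx = 64π^2/3 + 9 = 64π^2/3 + 9.
Parseval ⇒ Σ |c_n|^2 = 64π^2/3 + 9.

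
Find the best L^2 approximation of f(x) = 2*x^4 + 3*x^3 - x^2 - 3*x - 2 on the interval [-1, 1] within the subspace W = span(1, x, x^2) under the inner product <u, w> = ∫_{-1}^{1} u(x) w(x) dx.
g(x) = 5*x^2/7 - 6*x/5 - 76/35

The best approximation g ∈ W is the orthogonal projection of f onto W. Writing g = a_0 + a_1 x + a_2 x^2, the coefficients solve the normal equations G · a = b where
  G_{ij} = <φ_i, φ_j> and b_i = <f, φ_i>, with φ_0 = 1, φ_1 = x, φ_2 = x^2.
G =
  [2, 0, 2/3]
  [0, 2/3, 0]
  [2/3, 0, 2/5],
b = (-58/15, -4/5, -122/105).
Solving gives a_0 = -76/35, a_1 = -6/5, a_2 = 5/7, so
  g(x) = 5*x^2/7 - 6*x/5 - 76/35.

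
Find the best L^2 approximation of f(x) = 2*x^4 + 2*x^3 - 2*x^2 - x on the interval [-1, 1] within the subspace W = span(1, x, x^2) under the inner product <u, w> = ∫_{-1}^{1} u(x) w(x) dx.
g(x) = -2*x^2/7 + x/5 - 6/35

The best approximation g ∈ W is the orthogonal projection of f onto W. Writing g = a_0 + a_1 x + a_2 x^2, the coefficients solve the normal equations G · a = b where
  G_{ij} = <φ_i, φ_j> and b_i = <f, φ_i>, with φ_0 = 1, φ_1 = x, φ_2 = x^2.
G =
  [2, 0, 2/3]
  [0, 2/3, 0]
  [2/3, 0, 2/5],
b = (-8/15, 2/15, -8/35).
Solving gives a_0 = -6/35, a_1 = 1/5, a_2 = -2/7, so
  g(x) = -2*x^2/7 + x/5 - 6/35.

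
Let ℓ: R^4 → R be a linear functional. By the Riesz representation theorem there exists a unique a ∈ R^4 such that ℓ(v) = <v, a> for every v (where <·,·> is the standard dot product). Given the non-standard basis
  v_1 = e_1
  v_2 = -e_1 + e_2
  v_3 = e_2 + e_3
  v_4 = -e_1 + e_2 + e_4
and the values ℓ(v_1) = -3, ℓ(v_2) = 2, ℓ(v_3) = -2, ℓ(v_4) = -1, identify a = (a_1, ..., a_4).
a = (-3, -1, -1, -3)

Write a = (a_1, ..., a_4) in the standard basis. For each basis vector v_i, ℓ(v_i) = <v_i, a> is a linear equation in the a_j's. Collect the n equations into a matrix system V a = ℓ, where row i of V is v_i (expressed in the standard basis). Since V is invertible (lower-triangular with 1s on the diagonal, up to permutation), solve by back-substitution:
  V =
[[1, 0, 0, 0],
 [-1, 1, 0, 0],
 [0, 1, 1, 0],
 [-1, 1, 0, 1]]
  V a = (-3, 2, -2, -1)
Solving gives a = (-3, -1, -1, -3).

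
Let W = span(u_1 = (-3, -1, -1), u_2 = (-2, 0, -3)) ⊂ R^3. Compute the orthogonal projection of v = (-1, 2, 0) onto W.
proj_W(v) = (-11/62, 5/62, -17/31)

Set up U = [u_1 | ... | u_2] ∈ R^(3×2). The projector onto W = col(U) is P = U (U^T U)^(-1) U^T.
Compute U^T U =
  [11, 9]
  [9, 13],
and U^T v = (1, 2).
Solve U^T U · c = U^T v for the coefficients: c = (-5/62, 13/62). The projection is proj_W(v) = U c.
Check: (v - proj_W(v)) · u_1 = 0  (should be 0).
Check: (v - proj_W(v)) · u_2 = 0  (should be 0).
Result: proj_W(v) = (-11/62, 5/62, -17/31).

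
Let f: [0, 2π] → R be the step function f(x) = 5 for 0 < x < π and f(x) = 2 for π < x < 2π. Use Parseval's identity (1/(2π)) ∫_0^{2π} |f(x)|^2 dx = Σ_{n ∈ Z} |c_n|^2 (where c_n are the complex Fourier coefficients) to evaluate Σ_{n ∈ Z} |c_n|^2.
Σ |c_n|^2 = 29/2

Parseval equates the L^2 energy of f (normalised by 1/(2π)) with the ℓ^2 sum of its Fourier coefficients: (1/(2π)) ∫_0^{2π} |f|^2 = Σ |c_n|^2.
Compute the left side: (1/(2π)) [∫_0^π 5^2 dx + ∫_π^{2π} 2^2 dx] = (1/(2π)) · (25π + 4π) = (25 + 4)/2 = 29/2.
So Σ_{n ∈ Z} |c_n|^2 = 29/2.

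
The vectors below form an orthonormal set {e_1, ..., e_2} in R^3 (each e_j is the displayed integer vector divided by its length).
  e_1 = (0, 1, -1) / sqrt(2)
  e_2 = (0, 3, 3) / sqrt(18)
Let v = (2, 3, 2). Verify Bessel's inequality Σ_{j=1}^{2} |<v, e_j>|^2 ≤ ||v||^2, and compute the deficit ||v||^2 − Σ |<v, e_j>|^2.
Σ |<v, e_j>|^2 = 13; ||v||^2 = 17; deficit = 4

Write each e_j = u_j / sqrt(<u_j, u_j>) where u_j is the displayed integer vector. Then <v, e_j> = <v, u_j> / sqrt(<u_j, u_j>), so |<v, e_j>|^2 = <v, u_j>^2 / <u_j, u_j>.
Coefficients: <v, e_1> = 1/sqrt(2), <v, e_2> = 15/sqrt(18).
Square and sum: Σ |<v, e_j>|^2 = 13.
Compute ||v||^2 = v·v = 17.
Deficit = 17 − 13 = 4 ≥ 0, confirming Bessel's inequality. (The deficit equals ||v − Σ <v,e_j> e_j||^2, the squared distance from v to span{e_j}.)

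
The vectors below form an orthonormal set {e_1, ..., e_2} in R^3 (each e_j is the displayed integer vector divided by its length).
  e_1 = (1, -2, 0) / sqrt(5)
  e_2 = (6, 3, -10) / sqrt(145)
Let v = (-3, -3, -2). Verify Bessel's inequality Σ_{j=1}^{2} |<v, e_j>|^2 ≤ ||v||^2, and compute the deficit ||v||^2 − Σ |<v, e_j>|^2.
Σ |<v, e_j>|^2 = 62/29; ||v||^2 = 22; deficit = 576/29

Write each e_j = u_j / sqrt(<u_j, u_j>) where u_j is the displayed integer vector. Then <v, e_j> = <v, u_j> / sqrt(<u_j, u_j>), so |<v, e_j>|^2 = <v, u_j>^2 / <u_j, u_j>.
Coefficients: <v, e_1> = 3/sqrt(5), <v, e_2> = -7/sqrt(145).
Square and sum: Σ |<v, e_j>|^2 = 62/29.
Compute ||v||^2 = v·v = 22.
Deficit = 22 − 62/29 = 576/29 ≥ 0, confirming Bessel's inequality. (The deficit equals ||v − Σ <v,e_j> e_j||^2, the squared distance from v to span{e_j}.)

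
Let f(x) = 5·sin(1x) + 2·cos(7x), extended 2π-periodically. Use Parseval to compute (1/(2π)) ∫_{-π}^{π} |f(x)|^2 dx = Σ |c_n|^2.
Σ |c_n|^2 = 29/2

Expand |f|^2 and use orthogonality of {sin(nx), cos(mx)} on [-π, π]:
  ∫_{-π}^{π} sin(nx)^2 dx = π, ∫ cos(mx)^2 dx = π, and cross terms integrate to 0.
So ∫_{-π}^{π} f(x)^2 dx = 5^2 · π + 2^2 · π = (25 + 4)π.
Divide by 2π: (25 + 4)/2 = 29/2.
By Parseval, this equals Σ |c_n|^2.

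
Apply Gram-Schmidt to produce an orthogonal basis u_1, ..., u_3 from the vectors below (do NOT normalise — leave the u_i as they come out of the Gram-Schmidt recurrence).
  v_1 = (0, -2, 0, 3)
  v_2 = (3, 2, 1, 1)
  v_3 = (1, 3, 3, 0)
Orthogonal basis:
  u_1 = (0, -2, 0, 3)
  u_2 = (3, 24/13, 1, 16/13)
  u_3 = (-128/97, 63/97, 216/97, 42/97)

Apply the Gram-Schmidt recurrence
  u_1 = v_1
  u_i = v_i − Σ_{j<i} ((v_i · u_j) / (u_j · u_j)) · u_j.

Step by step this gives:
  u_1 = (0, -2, 0, 3)
  u_2 = (3, 24/13, 1, 16/13)
  u_3 = (-128/97, 63/97, 216/97, 42/97)

Orthogonality check:
  u_2 · u_1 = 0 (should be 0)
  u_3 · u_1 = 0 (should be 0)
  u_3 · u_2 = 0 (should be 0)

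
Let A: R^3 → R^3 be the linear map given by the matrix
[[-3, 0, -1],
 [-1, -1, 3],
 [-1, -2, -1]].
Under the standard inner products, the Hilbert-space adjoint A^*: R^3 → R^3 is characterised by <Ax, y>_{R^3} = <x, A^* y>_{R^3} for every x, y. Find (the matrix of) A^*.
A^* = A^T =
[[-3, -1, -1],
 [0, -1, -2],
 [-1, 3, -1]]

For real matrices with standard dot products, the defining identity <Ax, y> = <x, A^* y> gives (Ax)^T y = x^T (A^*) y, i.e. x^T A^T y = x^T (A^*) y. Since this holds for all x, y, we must have A^* = A^T. Therefore
A^* =
[[-3, -1, -1],
 [0, -1, -2],
 [-1, 3, -1]].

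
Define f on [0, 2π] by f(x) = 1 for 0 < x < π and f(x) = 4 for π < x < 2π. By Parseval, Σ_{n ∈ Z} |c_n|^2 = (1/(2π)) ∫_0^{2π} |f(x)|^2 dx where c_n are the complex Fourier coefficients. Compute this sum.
Σ |c_n|^2 = 17/2

Parseval equates the L^2 energy of f (normalised by 1/(2π)) with the ℓ^2 sum of its Fourier coefficients: (1/(2π)) ∫_0^{2π} |f|^2 = Σ |c_n|^2.
Compute the left side: (1/(2π)) [∫_0^π 1^2 dx + ∫_π^{2π} 4^2 dx] = (1/(2π)) · (1π + 16π) = (1 + 16)/2 = 17/2.
So Σ_{n ∈ Z} |c_n|^2 = 17/2.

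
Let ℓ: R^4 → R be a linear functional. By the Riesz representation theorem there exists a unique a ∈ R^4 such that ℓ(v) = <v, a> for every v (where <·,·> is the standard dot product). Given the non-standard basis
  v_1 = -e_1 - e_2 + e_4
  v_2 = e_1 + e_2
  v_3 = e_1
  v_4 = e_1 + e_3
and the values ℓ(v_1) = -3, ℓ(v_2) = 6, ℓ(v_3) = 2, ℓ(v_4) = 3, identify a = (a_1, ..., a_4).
a = (2, 4, 1, 3)

Write a = (a_1, ..., a_4) in the standard basis. For each basis vector v_i, ℓ(v_i) = <v_i, a> is a linear equation in the a_j's. Collect the n equations into a matrix system V a = ℓ, where row i of V is v_i (expressed in the standard basis). Since V is invertible (lower-triangular with 1s on the diagonal, up to permutation), solve by back-substitution:
  V =
[[-1, -1, 0, 1],
 [1, 1, 0, 0],
 [1, 0, 0, 0],
 [1, 0, 1, 0]]
  V a = (-3, 6, 2, 3)
Solving gives a = (2, 4, 1, 3).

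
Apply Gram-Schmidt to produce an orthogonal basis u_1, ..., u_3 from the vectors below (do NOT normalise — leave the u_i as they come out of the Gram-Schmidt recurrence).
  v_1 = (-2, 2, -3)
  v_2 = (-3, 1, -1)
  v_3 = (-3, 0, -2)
Orthogonal basis:
  u_1 = (-2, 2, -3)
  u_2 = (-29/17, -5/17, 16/17)
  u_3 = (-1/6, -7/6, -2/3)

Apply the Gram-Schmidt recurrence
  u_1 = v_1
  u_i = v_i − Σ_{j<i} ((v_i · u_j) / (u_j · u_j)) · u_j.

Step by step this gives:
  u_1 = (-2, 2, -3)
  u_2 = (-29/17, -5/17, 16/17)
  u_3 = (-1/6, -7/6, -2/3)

Orthogonality check:
  u_2 · u_1 = 0 (should be 0)
  u_3 · u_1 = 0 (should be 0)
  u_3 · u_2 = 0 (should be 0)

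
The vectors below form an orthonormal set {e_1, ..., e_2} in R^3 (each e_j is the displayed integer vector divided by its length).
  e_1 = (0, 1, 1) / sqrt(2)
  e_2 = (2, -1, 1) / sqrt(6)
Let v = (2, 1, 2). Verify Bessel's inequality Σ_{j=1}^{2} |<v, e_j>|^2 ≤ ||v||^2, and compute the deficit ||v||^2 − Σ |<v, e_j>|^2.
Σ |<v, e_j>|^2 = 26/3; ||v||^2 = 9; deficit = 1/3

Write each e_j = u_j / sqrt(<u_j, u_j>) where u_j is the displayed integer vector. Then <v, e_j> = <v, u_j> / sqrt(<u_j, u_j>), so |<v, e_j>|^2 = <v, u_j>^2 / <u_j, u_j>.
Coefficients: <v, e_1> = 3/sqrt(2), <v, e_2> = 5/sqrt(6).
Square and sum: Σ |<v, e_j>|^2 = 26/3.
Compute ||v||^2 = v·v = 9.
Deficit = 9 − 26/3 = 1/3 ≥ 0, confirming Bessel's inequality. (The deficit equals ||v − Σ <v,e_j> e_j||^2, the squared distance from v to span{e_j}.)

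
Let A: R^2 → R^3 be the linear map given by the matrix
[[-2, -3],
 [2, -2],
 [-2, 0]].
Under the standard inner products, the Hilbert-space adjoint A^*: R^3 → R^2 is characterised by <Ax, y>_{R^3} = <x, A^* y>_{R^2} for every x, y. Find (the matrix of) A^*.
A^* = A^T =
[[-2, 2, -2],
 [-3, -2, 0]]

For real matrices with standard dot products, the defining identity <Ax, y> = <x, A^* y> gives (Ax)^T y = x^T (A^*) y, i.e. x^T A^T y = x^T (A^*) y. Since this holds for all x, y, we must have A^* = A^T. Therefore
A^* =
[[-2, 2, -2],
 [-3, -2, 0]].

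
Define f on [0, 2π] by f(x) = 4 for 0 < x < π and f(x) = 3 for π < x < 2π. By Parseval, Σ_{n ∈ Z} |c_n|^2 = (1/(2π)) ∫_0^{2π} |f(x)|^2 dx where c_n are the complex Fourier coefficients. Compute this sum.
Σ |c_n|^2 = 25/2

Parseval equates the L^2 energy of f (normalised by 1/(2π)) with the ℓ^2 sum of its Fourier coefficients: (1/(2π)) ∫_0^{2π} |f|^2 = Σ |c_n|^2.
Compute the left side: (1/(2π)) [∫_0^π 4^2 dx + ∫_π^{2π} 3^2 dx] = (1/(2π)) · (16π + 9π) = (16 + 9)/2 = 25/2.
So Σ_{n ∈ Z} |c_n|^2 = 25/2.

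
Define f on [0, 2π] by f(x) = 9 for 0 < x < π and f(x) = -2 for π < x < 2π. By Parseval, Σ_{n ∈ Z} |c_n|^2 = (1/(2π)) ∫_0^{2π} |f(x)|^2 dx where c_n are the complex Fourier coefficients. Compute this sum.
Σ |c_n|^2 = 85/2

Parseval equates the L^2 energy of f (normalised by 1/(2π)) with the ℓ^2 sum of its Fourier coefficients: (1/(2π)) ∫_0^{2π} |f|^2 = Σ |c_n|^2.
Compute the left side: (1/(2π)) [∫_0^π 9^2 dx + ∫_π^{2π} (-2)^2 dx] = (1/(2π)) · (81π + 4π) = (81 + 4)/2 = 85/2.
So Σ_{n ∈ Z} |c_n|^2 = 85/2.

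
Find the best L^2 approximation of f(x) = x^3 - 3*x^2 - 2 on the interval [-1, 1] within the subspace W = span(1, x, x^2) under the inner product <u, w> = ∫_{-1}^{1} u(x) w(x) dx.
g(x) = -3*x^2 + 3*x/5 - 2

The best approximation g ∈ W is the orthogonal projection of f onto W. Writing g = a_0 + a_1 x + a_2 x^2, the coefficients solve the normal equations G · a = b where
  G_{ij} = <φ_i, φ_j> and b_i = <f, φ_i>, with φ_0 = 1, φ_1 = x, φ_2 = x^2.
G =
  [2, 0, 2/3]
  [0, 2/3, 0]
  [2/3, 0, 2/5],
b = (-6, 2/5, -38/15).
Solving gives a_0 = -2, a_1 = 3/5, a_2 = -3, so
  g(x) = -3*x^2 + 3*x/5 - 2.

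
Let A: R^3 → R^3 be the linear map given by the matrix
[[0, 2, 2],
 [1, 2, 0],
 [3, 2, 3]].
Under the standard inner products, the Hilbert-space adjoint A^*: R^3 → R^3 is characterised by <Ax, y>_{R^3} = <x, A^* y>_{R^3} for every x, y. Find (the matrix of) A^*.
A^* = A^T =
[[0, 1, 3],
 [2, 2, 2],
 [2, 0, 3]]

For real matrices with standard dot products, the defining identity <Ax, y> = <x, A^* y> gives (Ax)^T y = x^T (A^*) y, i.e. x^T A^T y = x^T (A^*) y. Since this holds for all x, y, we must have A^* = A^T. Therefore
A^* =
[[0, 1, 3],
 [2, 2, 2],
 [2, 0, 3]].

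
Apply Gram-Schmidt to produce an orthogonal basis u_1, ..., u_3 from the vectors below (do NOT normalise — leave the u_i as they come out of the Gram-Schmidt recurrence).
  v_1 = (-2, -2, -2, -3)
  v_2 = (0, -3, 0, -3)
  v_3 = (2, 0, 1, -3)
Orthogonal basis:
  u_1 = (-2, -2, -2, -3)
  u_2 = (10/7, -11/7, 10/7, -6/7)
  u_3 = (16/17, 30/17, -1/17, -30/17)

Apply the Gram-Schmidt recurrence
  u_1 = v_1
  u_i = v_i − Σ_{j<i} ((v_i · u_j) / (u_j · u_j)) · u_j.

Step by step this gives:
  u_1 = (-2, -2, -2, -3)
  u_2 = (10/7, -11/7, 10/7, -6/7)
  u_3 = (16/17, 30/17, -1/17, -30/17)

Orthogonality check:
  u_2 · u_1 = 0 (should be 0)
  u_3 · u_1 = 0 (should be 0)
  u_3 · u_2 = 0 (should be 0)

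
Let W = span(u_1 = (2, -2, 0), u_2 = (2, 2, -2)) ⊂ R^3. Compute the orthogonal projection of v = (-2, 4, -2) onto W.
proj_W(v) = (-5/3, 13/3, -4/3)

Set up U = [u_1 | ... | u_2] ∈ R^(3×2). The projector onto W = col(U) is P = U (U^T U)^(-1) U^T.
Compute U^T U =
  [8, 0]
  [0, 12],
and U^T v = (-12, 8).
Solve U^T U · c = U^T v for the coefficients: c = (-3/2, 2/3). The projection is proj_W(v) = U c.
Check: (v - proj_W(v)) · u_1 = 0  (should be 0).
Check: (v - proj_W(v)) · u_2 = 0  (should be 0).
Result: proj_W(v) = (-5/3, 13/3, -4/3).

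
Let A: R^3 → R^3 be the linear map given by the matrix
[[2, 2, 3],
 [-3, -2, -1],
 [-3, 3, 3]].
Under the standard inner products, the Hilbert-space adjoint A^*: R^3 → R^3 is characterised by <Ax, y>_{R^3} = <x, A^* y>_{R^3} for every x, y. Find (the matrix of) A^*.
A^* = A^T =
[[2, -3, -3],
 [2, -2, 3],
 [3, -1, 3]]

For real matrices with standard dot products, the defining identity <Ax, y> = <x, A^* y> gives (Ax)^T y = x^T (A^*) y, i.e. x^T A^T y = x^T (A^*) y. Since this holds for all x, y, we must have A^* = A^T. Therefore
A^* =
[[2, -3, -3],
 [2, -2, 3],
 [3, -1, 3]].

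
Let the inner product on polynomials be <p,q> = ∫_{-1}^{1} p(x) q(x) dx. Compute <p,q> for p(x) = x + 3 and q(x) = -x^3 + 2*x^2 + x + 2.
<p,q> = 244/15

Expand the product: p(x)·q(x) = -x^4 - x^3 + 7*x^2 + 5*x + 6.
∫_{-1}^{1} of each monomial x^k gives [2/(k+1) if k even, 0 if k odd]. Integrating term-by-term (or equivalently evaluating the antiderivative F(x) = -x^5/5 - x^4/4 + 7*x^3/3 + 5*x^2/2 + 6*x at the endpoints):
  F(1) − F(−1) = 623/60 − (-353/60) = 244/15.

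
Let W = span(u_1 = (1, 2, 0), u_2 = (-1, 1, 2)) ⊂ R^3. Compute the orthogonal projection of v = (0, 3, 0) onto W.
proj_W(v) = (24/29, 75/29, 18/29)

Set up U = [u_1 | ... | u_2] ∈ R^(3×2). The projector onto W = col(U) is P = U (U^T U)^(-1) U^T.
Compute U^T U =
  [5, 1]
  [1, 6],
and U^T v = (6, 3).
Solve U^T U · c = U^T v for the coefficients: c = (33/29, 9/29). The projection is proj_W(v) = U c.
Check: (v - proj_W(v)) · u_1 = 0  (should be 0).
Check: (v - proj_W(v)) · u_2 = 0  (should be 0).
Result: proj_W(v) = (24/29, 75/29, 18/29).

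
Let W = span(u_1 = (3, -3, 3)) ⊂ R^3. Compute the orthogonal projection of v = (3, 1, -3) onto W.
proj_W(v) = (-1/3, 1/3, -1/3)

Set up U = [u_1 | ... | u_1] ∈ R^(3×1). The projector onto W = col(U) is P = U (U^T U)^(-1) U^T.
Compute U^T U =
  [27],
and U^T v = (-3).
Solve U^T U · c = U^T v for the coefficients: c = (-1/9). The projection is proj_W(v) = U c.
Check: (v - proj_W(v)) · u_1 = 0  (should be 0).
Result: proj_W(v) = (-1/3, 1/3, -1/3).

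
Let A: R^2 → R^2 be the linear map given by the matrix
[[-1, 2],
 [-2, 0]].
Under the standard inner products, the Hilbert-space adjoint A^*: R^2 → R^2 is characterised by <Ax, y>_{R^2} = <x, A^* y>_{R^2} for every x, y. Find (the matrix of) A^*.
A^* = A^T =
[[-1, -2],
 [2, 0]]

For real matrices with standard dot products, the defining identity <Ax, y> = <x, A^* y> gives (Ax)^T y = x^T (A^*) y, i.e. x^T A^T y = x^T (A^*) y. Since this holds for all x, y, we must have A^* = A^T. Therefore
A^* =
[[-1, -2],
 [2, 0]].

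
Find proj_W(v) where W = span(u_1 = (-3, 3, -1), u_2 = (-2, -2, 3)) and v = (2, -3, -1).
proj_W(v) = (845/314, -601/314, 29/157)

Set up U = [u_1 | ... | u_2] ∈ R^(3×2). The projector onto W = col(U) is P = U (U^T U)^(-1) U^T.
Compute U^T U =
  [19, -3]
  [-3, 17],
and U^T v = (-14, -1).
Solve U^T U · c = U^T v for the coefficients: c = (-241/314, -61/314). The projection is proj_W(v) = U c.
Check: (v - proj_W(v)) · u_1 = 0  (should be 0).
Check: (v - proj_W(v)) · u_2 = 0  (should be 0).
Result: proj_W(v) = (845/314, -601/314, 29/157).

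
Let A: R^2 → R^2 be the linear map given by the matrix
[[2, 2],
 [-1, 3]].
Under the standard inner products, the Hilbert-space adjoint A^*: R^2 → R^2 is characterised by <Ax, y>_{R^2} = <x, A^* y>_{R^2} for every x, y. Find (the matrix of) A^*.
A^* = A^T =
[[2, -1],
 [2, 3]]

For real matrices with standard dot products, the defining identity <Ax, y> = <x, A^* y> gives (Ax)^T y = x^T (A^*) y, i.e. x^T A^T y = x^T (A^*) y. Since this holds for all x, y, we must have A^* = A^T. Therefore
A^* =
[[2, -1],
 [2, 3]].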